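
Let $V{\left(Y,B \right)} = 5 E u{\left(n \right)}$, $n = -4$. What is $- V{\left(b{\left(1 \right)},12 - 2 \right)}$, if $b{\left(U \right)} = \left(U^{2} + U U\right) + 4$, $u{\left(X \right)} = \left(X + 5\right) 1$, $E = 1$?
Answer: $-5$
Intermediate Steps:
$u{\left(X \right)} = 5 + X$ ($u{\left(X \right)} = \left(5 + X\right) 1 = 5 + X$)
$b{\left(U \right)} = 4 + 2 U^{2}$ ($b{\left(U \right)} = \left(U^{2} + U^{2}\right) + 4 = 2 U^{2} + 4 = 4 + 2 U^{2}$)
$V{\left(Y,B \right)} = 5$ ($V{\left(Y,B \right)} = 5 \cdot 1 \left(5 - 4\right) = 5 \cdot 1 = 5$)
$- V{\left(b{\left(1 \right)},12 - 2 \right)} = \left(-1\right) 5 = -5$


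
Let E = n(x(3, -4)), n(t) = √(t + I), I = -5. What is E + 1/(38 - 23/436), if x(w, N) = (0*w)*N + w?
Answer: 436/16545 + I*√2 ≈ 0.026352 + 1.4142*I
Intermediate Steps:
x(w, N) = w (x(w, N) = 0*N + w = 0 + w = w)
n(t) = √(-5 + t) (n(t) = √(t - 5) = √(-5 + t))
E = I*√2 (E = √(-5 + 3) = √(-2) = I*√2 ≈ 1.4142*I)
E + 1/(38 - 23/436) = I*√2 + 1/(38 - 23/436) = I*√2 + 1/(16545/436) = I*√2 + 436/16545 = 436/16545 + I*√2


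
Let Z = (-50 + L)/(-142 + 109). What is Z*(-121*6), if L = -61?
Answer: -2442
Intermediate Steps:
Z = 37/11 (Z = (-50 - 61)/(-142 + 109) = -111/(-33) = -111*(-1/33) = 37/11 ≈ 3.3636)
Z*(-121*6) = 37*(-121*6)/11 = (37/11)*(-726) = -2442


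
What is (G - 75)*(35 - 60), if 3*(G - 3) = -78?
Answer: 2450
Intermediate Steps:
G = -23 (G = 3 + (⅓)*(-78) = 3 - 26 = -23)
(G - 75)*(35 - 60) = (-23 - 75)*(35 - 60) = -98*(-25) = 2450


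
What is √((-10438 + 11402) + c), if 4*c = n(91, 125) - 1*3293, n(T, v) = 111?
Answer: √674/2 ≈ 12.981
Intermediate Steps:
c = -1591/2 (c = (111 - 1*3293)/4 = (111 - 3293)/4 = (¼)*(-3182) = -1591/2 ≈ -795.50)
√((-10438 + 11402) + c) = √((-10438 + 11402) - 1591/2) = √(964 - 1591/2) = √(337/2) = √674/2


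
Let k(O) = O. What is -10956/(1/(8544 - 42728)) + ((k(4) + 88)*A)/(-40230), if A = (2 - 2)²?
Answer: 374519904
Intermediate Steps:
A = 0 (A = 0² = 0)
-10956/(1/(8544 - 42728)) + ((k(4) + 88)*A)/(-40230) = -10956/(1/(8544 - 42728)) + ((4 + 88)*0)/(-40230) = -10956/(1/(-34184)) + (92*0)*(-1/40230) = -10956/(-1/34184) + 0*(-1/40230) = -10956*(-34184) + 0 = 374519904 + 0 = 374519904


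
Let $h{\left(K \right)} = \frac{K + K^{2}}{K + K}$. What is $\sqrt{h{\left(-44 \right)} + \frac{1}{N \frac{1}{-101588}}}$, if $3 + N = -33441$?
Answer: $\frac{i \sqrt{573618482}}{5574} \approx 4.2968 i$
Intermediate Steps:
$N = -33444$ ($N = -3 - 33441 = -33444$)
$h{\left(K \right)} = \frac{K + K^{2}}{2 K}$
$\sqrt{h{\left(-44 \right)} + \frac{1}{N \frac{1}{-101588}}} = \sqrt{\left(\frac{1}{2} + \frac{1}{2} \left(-44\right)\right) + \frac{1}{\left(-33444\right) \frac{1}{-101588}}} = \sqrt{\left(\frac{1}{2} - 22\right) + \frac{1}{\left(-33444\right) \left(- \frac{1}{101588}\right)}} = \sqrt{- \frac{43}{2} + \frac{1}{\frac{8361}{25397}}} = \sqrt{- \frac{43}{2} + \frac{25397}{8361}} = \sqrt{- \frac{308729}{16722}} = \frac{i \sqrt{573618482}}{5574}$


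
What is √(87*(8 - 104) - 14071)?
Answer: I*√22423 ≈ 149.74*I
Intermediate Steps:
√(87*(8 - 104) - 14071) = √(87*(-96) - 14071) = √(-8352 - 14071) = √(-22423) = I*√22423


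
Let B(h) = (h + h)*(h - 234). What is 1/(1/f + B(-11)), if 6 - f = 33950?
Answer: 33944/182958159 ≈ 0.00018553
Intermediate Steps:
f = -33944 (f = 6 - 1*33950 = 6 - 33950 = -33944)
B(h) = 2*h*(-234 + h) (B(h) = (2*h)*(-234 + h) = 2*h*(-234 + h))
1/(1/f + B(-11)) = 1/(1/(-33944) + 2*(-11)*(-234 - 11)) = 1/(-1/33944 + 2*(-11)*(-245)) = 1/(-1/33944 + 5390) = 1/(182958159/33944) = 33944/182958159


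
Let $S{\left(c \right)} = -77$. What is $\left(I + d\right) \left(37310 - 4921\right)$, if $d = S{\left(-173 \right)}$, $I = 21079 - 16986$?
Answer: $130074224$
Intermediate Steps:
$I = 4093$ ($I = 21079 - 16986 = 4093$)
$d = -77$
$\left(I + d\right) \left(37310 - 4921\right) = \left(4093 - 77\right) \left(37310 - 4921\right) = 4016 \cdot 32389 = 130074224$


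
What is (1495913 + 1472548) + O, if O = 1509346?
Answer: 4477807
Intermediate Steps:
(1495913 + 1472548) + O = (1495913 + 1472548) + 1509346 = 2968461 + 1509346 = 4477807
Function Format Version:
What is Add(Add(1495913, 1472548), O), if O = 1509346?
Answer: 4477807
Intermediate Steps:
Add(Add(1495913, 1472548), O) = Add(Add(1495913, 1472548), 1509346) = Add(2968461, 1509346) = 4477807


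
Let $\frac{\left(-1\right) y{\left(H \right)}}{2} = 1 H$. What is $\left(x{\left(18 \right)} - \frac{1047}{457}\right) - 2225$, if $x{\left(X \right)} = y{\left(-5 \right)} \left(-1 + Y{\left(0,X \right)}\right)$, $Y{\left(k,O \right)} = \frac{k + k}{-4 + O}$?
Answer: $- \frac{1022442}{457} \approx -2237.3$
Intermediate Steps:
$Y{\left(k,O \right)} = \frac{2 k}{-4 + O}$
$y{\left(H \right)} = - 2 H$ ($y{\left(H \right)} = - 2 \cdot 1 H = - 2 H$)
$x{\left(X \right)} = -10$ ($x{\left(X \right)} = \left(-2\right) \left(-5\right) \left(-1 + 2 \cdot 0 \frac{1}{-4 + X}\right) = 10 \left(-1 + 0\right) = 10 \left(-1\right) = -10$)
$\left(x{\left(18 \right)} - \frac{1047}{457}\right) - 2225 = \left(-10 - \frac{1047}{457}\right) - 2225 = - \frac{5617}{457} - 2225 = - \frac{1022442}{457}$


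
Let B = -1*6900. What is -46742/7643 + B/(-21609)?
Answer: -319103726/55052529 ≈ -5.7963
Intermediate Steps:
B = -6900
-46742/7643 + B/(-21609) = -46742/7643 - 6900/(-21609) = -46742*1/7643 - 6900*(-1/21609) = -46742/7643 + 2300/7203 = -319103726/55052529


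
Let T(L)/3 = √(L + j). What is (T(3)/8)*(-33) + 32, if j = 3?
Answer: 32 - 99*√6/8 ≈ 1.6876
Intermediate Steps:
T(L) = 3*√(3 + L) (T(L) = 3*√(L + 3) = 3*√(3 + L))
(T(3)/8)*(-33) + 32 = ((3*√(3 + 3))/8)*(-33) + 32 = ((3*√6)*(⅛))*(-33) + 32 = (3*√6/8)*(-33) + 32 = -99*√6/8 + 32 = 32 - 99*√6/8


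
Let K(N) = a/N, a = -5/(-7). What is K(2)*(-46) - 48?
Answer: -451/7 ≈ -64.429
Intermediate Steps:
a = 5/7 (a = -5*(-⅐) = 5/7 ≈ 0.71429)
K(N) = 5/(7*N)
K(2)*(-46) - 48 = ((5/7)/2)*(-46) - 48 = ((5/7)*(½))*(-46) - 48 = (5/14)*(-46) - 48 = -115/7 - 48 = -451/7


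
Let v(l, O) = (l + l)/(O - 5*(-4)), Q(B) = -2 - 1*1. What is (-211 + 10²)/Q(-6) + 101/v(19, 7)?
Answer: 4133/38 ≈ 108.76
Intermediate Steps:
Q(B) = -3 (Q(B) = -2 - 1 = -3)
v(l, O) = 2*l/(20 + O) (v(l, O) = (2*l)/(O + 20) = (2*l)/(20 + O) = 2*l/(20 + O))
(-211 + 10²)/Q(-6) + 101/v(19, 7) = (-211 + 10²)/(-3) + 101/((2*19/(20 + 7))) = (-211 + 100)*(-⅓) + 101/((2*19/27)) = -111*(-⅓) + 101/((2*19*(1/27))) = 37 + 101/(38/27) = 37 + 101*(27/38) = 37 + 2727/38 = 4133/38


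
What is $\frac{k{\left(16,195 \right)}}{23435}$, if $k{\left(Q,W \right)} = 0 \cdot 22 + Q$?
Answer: $\frac{16}{23435} \approx 0.00068274$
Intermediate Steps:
$k{\left(Q,W \right)} = Q$ ($k{\left(Q,W \right)} = 0 + Q = Q$)
$\frac{k{\left(16,195 \right)}}{23435} = \frac{16}{23435}$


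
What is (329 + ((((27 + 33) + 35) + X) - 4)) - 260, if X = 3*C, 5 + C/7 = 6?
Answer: 181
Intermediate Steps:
C = 7 (C = -35 + 7*6 = -35 + 42 = 7)
X = 21 (X = 3*7 = 21)
(329 + ((((27 + 33) + 35) + X) - 4)) - 260 = (329 + ((((27 + 33) + 35) + 21) - 4)) - 260 = (329 + (((60 + 35) + 21) - 4)) - 260 = (329 + ((95 + 21) - 4)) - 260 = (329 + (116 - 4)) - 260 = (329 + 112) - 260 = 441 - 260 = 181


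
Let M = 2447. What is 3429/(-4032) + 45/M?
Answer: -912147/1096256 ≈ -0.83206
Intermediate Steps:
3429/(-4032) + 45/M = 3429/(-4032) + 45/2447 = 3429*(-1/4032) + 45*(1/2447) = -381/448 + 45/2447 = -912147/1096256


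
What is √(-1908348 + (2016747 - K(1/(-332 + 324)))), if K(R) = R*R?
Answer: 11*√57335/8 ≈ 329.24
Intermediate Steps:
K(R) = R²
√(-1908348 + (2016747 - K(1/(-332 + 324)))) = √(-1908348 + (2016747 - (1/(-332 + 324))²)) = √(-1908348 + (2016747 - (1/(-8))²)) = √(-1908348 + (2016747 - (-⅛)²)) = √(-1908348 + (2016747 - 1*1/64)) = √(-1908348 + (2016747 - 1/64)) = √(-1908348 + 129071807/64) = √(6937535/64) = 11*√57335/8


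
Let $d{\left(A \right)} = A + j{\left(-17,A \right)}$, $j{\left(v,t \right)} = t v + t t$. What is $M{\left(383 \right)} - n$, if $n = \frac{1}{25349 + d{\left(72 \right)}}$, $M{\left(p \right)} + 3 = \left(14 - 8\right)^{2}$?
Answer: $\frac{969572}{29381} \approx 33.0$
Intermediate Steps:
$M{\left(p \right)} = 33$ ($M{\left(p \right)} = -3 + \left(14 - 8\right)^{2} = -3 + 6^{2} = -3 + 36 = 33$)
$j{\left(v,t \right)} = t^{2} + t v$ ($j{\left(v,t \right)} = t v + t^{2} = t^{2} + t v$)
$d{\left(A \right)} = A + A \left(-17 + A\right)$ ($d{\left(A \right)} = A + A \left(A - 17\right) = A + A \left(-17 + A\right)$)
$n = \frac{1}{29381}$ ($n = \frac{1}{25349 + 72 \left(-16 + 72\right)} = \frac{1}{25349 + 72 \cdot 56} = \frac{1}{25349 + 4032} = \frac{1}{29381} \approx 3.4036 \cdot 10^{-5}$)
$M{\left(383 \right)} - n = 33 - \frac{1}{29381} = \frac{969572}{29381}$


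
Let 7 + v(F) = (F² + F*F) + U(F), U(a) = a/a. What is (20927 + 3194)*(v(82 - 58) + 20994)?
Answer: 534038940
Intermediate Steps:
U(a) = 1
v(F) = -6 + 2*F² (v(F) = -7 + ((F² + F*F) + 1) = -7 + ((F² + F²) + 1) = -7 + (2*F² + 1) = -7 + (1 + 2*F²) = -6 + 2*F²)
(20927 + 3194)*(v(82 - 58) + 20994) = (20927 + 3194)*((-6 + 2*(82 - 58)²) + 20994) = 24121*((-6 + 2*24²) + 20994) = 24121*((-6 + 2*576) + 20994) = 24121*((-6 + 1152) + 20994) = 24121*(1146 + 20994) = 24121*22140 = 534038940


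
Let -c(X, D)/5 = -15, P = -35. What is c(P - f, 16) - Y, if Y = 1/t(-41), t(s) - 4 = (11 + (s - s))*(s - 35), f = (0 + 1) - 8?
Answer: 62401/832 ≈ 75.001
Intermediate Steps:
f = -7 (f = 1 - 8 = -7)
t(s) = -381 + 11*s (t(s) = 4 + (11 + (s - s))*(s - 35) = 4 + (11 + 0)*(-35 + s) = 4 + 11*(-35 + s) = 4 + (-385 + 11*s) = -381 + 11*s)
c(X, D) = 75 (c(X, D) = -5*(-15) = 75)
Y = -1/832 (Y = 1/(-381 + 11*(-41)) = 1/(-381 - 451) = 1/(-832) = -1/832 ≈ -0.0012019)
c(P - f, 16) - Y = 75 - 1*(-1/832) = 75 + 1/832 = 62401/832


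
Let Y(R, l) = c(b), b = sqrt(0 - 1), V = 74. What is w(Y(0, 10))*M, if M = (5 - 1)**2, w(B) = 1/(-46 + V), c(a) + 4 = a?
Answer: 4/7 ≈ 0.57143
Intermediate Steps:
b = I (b = sqrt(-1) = I ≈ 1.0*I)
c(a) = -4 + a
Y(R, l) = -4 + I
w(B) = 1/28 (w(B) = 1/(-46 + 74) = 1/28)
M = 16 (M = 4**2 = 16)
w(Y(0, 10))*M = (1/28)*16 = 4/7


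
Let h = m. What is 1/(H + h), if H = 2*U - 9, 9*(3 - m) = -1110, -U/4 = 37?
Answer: -3/536 ≈ -0.0055970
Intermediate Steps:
U = -148 (U = -4*37 = -148)
m = 379/3 (m = 3 - ⅑*(-1110) = 3 + 370/3 = 379/3 ≈ 126.33)
h = 379/3 ≈ 126.33
H = -305 (H = 2*(-148) - 9 = -296 - 9 = -305)
1/(H + h) = 1/(-305 + 379/3) = 1/(-536/3) = -3/536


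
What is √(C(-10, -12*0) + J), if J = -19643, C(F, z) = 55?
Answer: 2*I*√4897 ≈ 139.96*I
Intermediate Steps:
√(C(-10, -12*0) + J) = √(55 - 19643) = √(-19588) = 2*I*√4897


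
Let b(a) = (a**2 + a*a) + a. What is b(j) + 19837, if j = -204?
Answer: 102865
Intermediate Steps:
b(a) = a + 2*a**2 (b(a) = (a**2 + a**2) + a = 2*a**2 + a = a + 2*a**2)
b(j) + 19837 = -204*(1 + 2*(-204)) + 19837 = -204*(1 - 408) + 19837 = -204*(-407) + 19837 = 83028 + 19837 = 102865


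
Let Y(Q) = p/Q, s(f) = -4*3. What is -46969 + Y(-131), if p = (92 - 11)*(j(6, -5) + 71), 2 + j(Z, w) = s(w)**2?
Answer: -6170192/131 ≈ -47101.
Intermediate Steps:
s(f) = -12
j(Z, w) = 142 (j(Z, w) = -2 + (-12)**2 = -2 + 144 = 142)
p = 17253 (p = (92 - 11)*(142 + 71) = 81*213 = 17253)
Y(Q) = 17253/Q
-46969 + Y(-131) = -46969 + 17253/(-131) = -46969 + 17253*(-1/131) = -46969 - 17253/131 = -6170192/131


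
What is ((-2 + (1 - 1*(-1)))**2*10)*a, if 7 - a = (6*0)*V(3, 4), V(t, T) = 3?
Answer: 0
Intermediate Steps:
a = 7 (a = 7 - 6*0*3 = 7 - 0*3 = 7 - 1*0 = 7 + 0 = 7)
((-2 + (1 - 1*(-1)))**2*10)*a = ((-2 + (1 - 1*(-1)))**2*10)*7 = ((-2 + (1 + 1))**2*10)*7 = ((-2 + 2)**2*10)*7 = (0**2*10)*7 = (0*10)*7 = 0*7 = 0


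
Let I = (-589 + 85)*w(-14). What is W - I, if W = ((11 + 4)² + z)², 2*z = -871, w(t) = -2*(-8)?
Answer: 209497/4 ≈ 52374.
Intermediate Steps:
w(t) = 16
z = -871/2 (z = (½)*(-871) = -871/2 ≈ -435.50)
W = 177241/4 (W = ((11 + 4)² - 871/2)² = (15² - 871/2)² = (225 - 871/2)² = (-421/2)² = 177241/4 ≈ 44310.)
I = -8064 (I = (-589 + 85)*16 = -504*16 = -8064)
W - I = 177241/4 - 1*(-8064) = 177241/4 + 8064 = 209497/4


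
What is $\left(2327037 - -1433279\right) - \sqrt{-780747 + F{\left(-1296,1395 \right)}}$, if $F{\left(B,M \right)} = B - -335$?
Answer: $3760316 - 2 i \sqrt{195427} \approx 3.7603 \cdot 10^{6} - 884.14 i$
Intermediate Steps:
$F{\left(B,M \right)} = 335 + B$ ($F{\left(B,M \right)} = B + 335 = 335 + B$)
$\left(2327037 - -1433279\right) - \sqrt{-780747 + F{\left(-1296,1395 \right)}} = \left(2327037 - -1433279\right) - \sqrt{-780747 + \left(335 - 1296\right)} = \left(2327037 + 1433279\right) - \sqrt{-780747 - 961} = 3760316 - \sqrt{-781708} = 3760316 - 2 i \sqrt{195427}$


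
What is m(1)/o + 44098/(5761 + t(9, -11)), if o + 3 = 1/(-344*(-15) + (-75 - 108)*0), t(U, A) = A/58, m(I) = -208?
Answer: 398202217196/5171951833 ≈ 76.993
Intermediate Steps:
t(U, A) = A/58 (t(U, A) = A*(1/58) = A/58)
o = -15479/5160 (o = -3 + 1/(-344*(-15) + (-75 - 108)*0) = -3 + 1/(5160 - 183*0) = -3 + 1/(5160 + 0) = -3 + 1/5160 = -15479/5160 ≈ -2.9998)
m(1)/o + 44098/(5761 + t(9, -11)) = -208/(-15479/5160) + 44098/(5761 + (1/58)*(-11)) = -208*(-5160/15479) + 44098/(5761 - 11/58) = 1073280/15479 + 44098/(334127/58) = 1073280/15479 + 44098*(58/334127) = 1073280/15479 + 2557684/334127 = 398202217196/5171951833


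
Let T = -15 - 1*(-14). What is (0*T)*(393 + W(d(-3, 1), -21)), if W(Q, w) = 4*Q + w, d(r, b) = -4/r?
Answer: 0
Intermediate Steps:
T = -1 (T = -15 + 14 = -1)
W(Q, w) = w + 4*Q
(0*T)*(393 + W(d(-3, 1), -21)) = (0*(-1))*(393 + (-21 + 4*(-4/(-3)))) = 0*(393 + (-21 + 4*(-4*(-1/3)))) = 0*(393 + (-21 + 4*(4/3))) = 0*(393 + (-21 + 16/3)) = 0*(393 - 47/3) = 0*(1132/3) = 0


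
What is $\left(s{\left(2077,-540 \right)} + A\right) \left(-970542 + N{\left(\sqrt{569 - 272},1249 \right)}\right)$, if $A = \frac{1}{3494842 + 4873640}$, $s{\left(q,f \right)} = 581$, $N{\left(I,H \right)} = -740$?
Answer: $- \frac{2361229299290563}{4184241} \approx -5.6432 \cdot 10^{8}$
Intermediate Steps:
$A = \frac{1}{8368482} \approx 1.195 \cdot 10^{-7}$
$\left(s{\left(2077,-540 \right)} + A\right) \left(-970542 + N{\left(\sqrt{569 - 272},1249 \right)}\right) = \left(581 + \frac{1}{8368482}\right) \left(-970542 - 740\right) = \frac{4862088043}{8368482} \left(-971282\right) = - \frac{2361229299290563}{4184241}$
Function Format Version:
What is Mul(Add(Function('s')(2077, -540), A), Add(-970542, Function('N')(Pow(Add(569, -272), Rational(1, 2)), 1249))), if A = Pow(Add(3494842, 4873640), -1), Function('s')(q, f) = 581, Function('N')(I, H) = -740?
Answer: Rational(-2361229299290563, 4184241) ≈ -5.6432e+8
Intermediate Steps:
A = Rational(1, 8368482) (A = Pow(8368482, -1) = Rational(1, 8368482) ≈ 1.1950e-7)
Mul(Add(Function('s')(2077, -540), A), Add(-970542, Function('N')(Pow(Add(569, -272), Rational(1, 2)), 1249))) = Mul(Add(581, Rational(1, 8368482)), Add(-970542, -740)) = Mul(Rational(4862088043, 8368482), -971282) = Rational(-2361229299290563, 4184241)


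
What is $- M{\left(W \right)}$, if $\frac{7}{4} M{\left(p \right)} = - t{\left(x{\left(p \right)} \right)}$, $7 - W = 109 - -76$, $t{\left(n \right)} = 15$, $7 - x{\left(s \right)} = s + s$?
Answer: $\frac{60}{7} \approx 8.5714$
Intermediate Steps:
$x{\left(s \right)} = 7 - 2 s$ ($x{\left(s \right)} = 7 - \left(s + s\right) = 7 - 2 s$)
$W = -178$ ($W = 7 - \left(109 - -76\right) = 7 - \left(109 + 76\right) = 7 - 185 = -178$)
$M{\left(p \right)} = - \frac{60}{7}$ ($M{\left(p \right)} = \frac{4 \left(\left(-1\right) 15\right)}{7} = \frac{4}{7} \left(-15\right) = - \frac{60}{7}$)
$- M{\left(W \right)} = \left(-1\right) \left(- \frac{60}{7}\right) = \frac{60}{7}$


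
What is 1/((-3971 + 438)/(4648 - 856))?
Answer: -3792/3533 ≈ -1.0733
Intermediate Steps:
1/((-3971 + 438)/(4648 - 856)) = 1/(-3533/3792) = -3792/3533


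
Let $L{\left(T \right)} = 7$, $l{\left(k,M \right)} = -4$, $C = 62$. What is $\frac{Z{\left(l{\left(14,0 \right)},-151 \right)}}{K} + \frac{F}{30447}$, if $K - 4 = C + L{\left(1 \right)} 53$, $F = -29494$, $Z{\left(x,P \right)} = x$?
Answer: $- \frac{13010666}{13305339} \approx -0.97785$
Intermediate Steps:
$K = 437$ ($K = 4 + \left(62 + 7 \cdot 53\right) = 4 + \left(62 + 371\right) = 4 + 433 = 437$)
$\frac{Z{\left(l{\left(14,0 \right)},-151 \right)}}{K} + \frac{F}{30447} = - \frac{4}{437} - \frac{29494}{30447} = - \frac{13010666}{13305339}$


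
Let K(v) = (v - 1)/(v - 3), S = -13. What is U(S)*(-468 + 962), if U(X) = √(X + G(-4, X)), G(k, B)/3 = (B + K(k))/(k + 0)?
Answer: 247*I*√742/7 ≈ 961.17*I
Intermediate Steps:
K(v) = (-1 + v)/(-3 + v)
G(k, B) = 3*(B + (-1 + k)/(-3 + k))/k (G(k, B) = 3*((B + (-1 + k)/(-3 + k))/(k + 0)) = 3*((B + (-1 + k)/(-3 + k))/k) = 3*(B + (-1 + k)/(-3 + k))/k)
U(X) = √(-15/28 + X/4) (U(X) = √(X + 3*(-1 - 4 + X*(-3 - 4))/(-4*(-3 - 4))) = √(X + 3*(-¼)*(-1 - 4 + X*(-7))/(-7)) = √(X + 3*(-¼)*(-⅐)*(-1 - 4 - 7*X)) = √(X + 3*(-¼)*(-⅐)*(-5 - 7*X)) = √(X + (-15/28 - 3*X/4)) = √(-15/28 + X/4))
U(S)*(-468 + 962) = (√(-105 + 49*(-13))/14)*(-468 + 962) = (√(-105 - 637)/14)*494 = (√(-742)/14)*494 = ((I*√742)/14)*494 = (I*√742/14)*494 = 247*I*√742/7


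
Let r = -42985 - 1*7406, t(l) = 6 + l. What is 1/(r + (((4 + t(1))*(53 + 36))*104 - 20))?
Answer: 1/51405 ≈ 1.9453e-5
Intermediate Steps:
r = -50391 (r = -42985 - 7406 = -50391)
1/(r + (((4 + t(1))*(53 + 36))*104 - 20)) = 1/(-50391 + (((4 + (6 + 1))*(53 + 36))*104 - 20)) = 1/(-50391 + (((4 + 7)*89)*104 - 20)) = 1/(-50391 + ((11*89)*104 - 20)) = 1/(-50391 + (979*104 - 20)) = 1/(-50391 + (101816 - 20)) = 1/(-50391 + 101796) = 1/51405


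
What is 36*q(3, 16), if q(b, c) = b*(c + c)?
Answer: 3456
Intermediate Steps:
q(b, c) = 2*b*c (q(b, c) = b*(2*c) = 2*b*c)
36*q(3, 16) = 36*(2*3*16) = 36*96 = 3456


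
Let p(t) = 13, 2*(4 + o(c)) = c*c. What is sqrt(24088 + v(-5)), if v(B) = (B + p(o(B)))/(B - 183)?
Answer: sqrt(53210298)/47 ≈ 155.20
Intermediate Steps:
o(c) = -4 + c**2/2 (o(c) = -4 + (c*c)/2 = -4 + c**2/2)
v(B) = (13 + B)/(-183 + B) (v(B) = (B + 13)/(B - 183) = (13 + B)/(-183 + B))
sqrt(24088 + v(-5)) = sqrt(24088 + (13 - 5)/(-183 - 5)) = sqrt(24088 + 8/(-188)) = sqrt(24088 - 1/188*8) = sqrt(24088 - 2/47) = sqrt(1132134/47) = sqrt(53210298)/47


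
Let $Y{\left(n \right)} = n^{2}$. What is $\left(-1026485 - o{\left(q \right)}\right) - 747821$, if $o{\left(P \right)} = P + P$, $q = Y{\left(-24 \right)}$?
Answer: $-1775458$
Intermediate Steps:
$q = 576$ ($q = \left(-24\right)^{2} = 576$)
$o{\left(P \right)} = 2 P$
$\left(-1026485 - o{\left(q \right)}\right) - 747821 = \left(-1026485 - 2 \cdot 576\right) - 747821 = \left(-1026485 - 1152\right) - 747821 = -1027637 - 747821 = -1775458$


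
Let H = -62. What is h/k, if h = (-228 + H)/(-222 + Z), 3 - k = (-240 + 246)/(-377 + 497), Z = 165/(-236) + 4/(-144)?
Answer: 13050/29567 ≈ 0.44137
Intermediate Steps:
Z = -386/531 (Z = 165*(-1/236) + 4*(-1/144) = -165/236 - 1/36 = -386/531 ≈ -0.72693)
k = 59/20 (k = 3 - (-240 + 246)/(-377 + 497) = 3 - 6/120 = 3 - 1*1/20 = 3 - 1/20 = 59/20 ≈ 2.9500)
h = 76995/59134 (h = (-228 - 62)/(-222 - 386/531) = -290/(-118268/531) = -290*(-531/118268) = 76995/59134 ≈ 1.3020)
h/k = 76995/(59134*(59/20)) = (76995/59134)*(20/59) = 13050/29567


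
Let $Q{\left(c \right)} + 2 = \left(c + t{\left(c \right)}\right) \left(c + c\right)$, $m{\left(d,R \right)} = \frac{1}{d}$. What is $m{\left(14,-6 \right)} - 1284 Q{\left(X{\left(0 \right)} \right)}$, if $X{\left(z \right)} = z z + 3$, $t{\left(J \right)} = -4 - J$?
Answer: $\frac{467377}{14} \approx 33384.0$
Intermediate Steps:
$X{\left(z \right)} = 3 + z^{2}$ ($X{\left(z \right)} = z^{2} + 3 = 3 + z^{2}$)
$Q{\left(c \right)} = -2 - 8 c$ ($Q{\left(c \right)} = -2 + \left(c - \left(4 + c\right)\right) \left(c + c\right) = -2 - 4 \cdot 2 c = -2 - 8 c$)
$m{\left(14,-6 \right)} - 1284 Q{\left(X{\left(0 \right)} \right)} = \frac{1}{14} - 1284 \left(-2 - 8 \left(3 + 0^{2}\right)\right) = \frac{1}{14} - 1284 \left(-2 - 8 \left(3 + 0\right)\right) = \frac{1}{14} - 1284 \left(-2 - 24\right) = \frac{1}{14} - -33384 = \frac{1}{14} + 33384 = \frac{467377}{14}$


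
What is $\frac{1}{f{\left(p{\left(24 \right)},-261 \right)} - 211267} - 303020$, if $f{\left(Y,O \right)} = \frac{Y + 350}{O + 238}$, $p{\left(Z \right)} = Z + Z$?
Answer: $- \frac{1472537507803}{4859539} \approx -3.0302 \cdot 10^{5}$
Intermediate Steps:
$p{\left(Z \right)} = 2 Z$
$f{\left(Y,O \right)} = \frac{350 + Y}{238 + O}$
$\frac{1}{f{\left(p{\left(24 \right)},-261 \right)} - 211267} - 303020 = \frac{1}{\frac{350 + 2 \cdot 24}{238 - 261} - 211267} - 303020 = \frac{1}{\frac{350 + 48}{-23} - 211267} - 303020 = \frac{1}{\left(- \frac{1}{23}\right) 398 - 211267} - 303020 = \frac{1}{- \frac{398}{23} - 211267} - 303020 = \frac{1}{- \frac{4859539}{23}} - 303020 = - \frac{23}{4859539} - 303020 = - \frac{1472537507803}{4859539}$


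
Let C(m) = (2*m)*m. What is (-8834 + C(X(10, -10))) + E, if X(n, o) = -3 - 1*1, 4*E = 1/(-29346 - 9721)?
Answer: -1375470937/156268 ≈ -8802.0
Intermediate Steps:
E = -1/156268 (E = 1/(4*(-29346 - 9721)) = (¼)/(-39067) = (¼)*(-1/39067) = -1/156268 ≈ -6.3993e-6)
X(n, o) = -4 (X(n, o) = -3 - 1 = -4)
C(m) = 2*m²
(-8834 + C(X(10, -10))) + E = (-8834 + 2*(-4)²) - 1/156268 = (-8834 + 2*16) - 1/156268 = (-8834 + 32) - 1/156268 = -8802 - 1/156268 = -1375470937/156268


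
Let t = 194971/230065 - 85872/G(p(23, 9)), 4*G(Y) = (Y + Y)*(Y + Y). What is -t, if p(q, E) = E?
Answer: 6580116343/6211755 ≈ 1059.3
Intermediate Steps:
G(Y) = Y² (G(Y) = ((Y + Y)*(Y + Y))/4 = ((2*Y)*(2*Y))/4 = (4*Y²)/4 = Y²)
t = -6580116343/6211755 (t = 194971/230065 - 85872/(9²) = 194971*(1/230065) - 85872/81 = 194971/230065 - 85872*1/81 = 194971/230065 - 28624/27 = -6580116343/6211755 ≈ -1059.3)
-t = -1*(-6580116343/6211755) = 6580116343/6211755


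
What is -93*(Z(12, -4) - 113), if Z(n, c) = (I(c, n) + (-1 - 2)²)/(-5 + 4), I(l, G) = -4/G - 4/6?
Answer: 11253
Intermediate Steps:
I(l, G) = -⅔ - 4/G (I(l, G) = -4/G - 4*⅙ = -4/G - ⅔ = -⅔ - 4/G)
Z(n, c) = -25/3 + 4/n (Z(n, c) = ((-⅔ - 4/n) + (-1 - 2)²)/(-5 + 4) = ((-⅔ - 4/n) + (-3)²)/(-1) = ((-⅔ - 4/n) + 9)*(-1) = (25/3 - 4/n)*(-1) = -25/3 + 4/n)
-93*(Z(12, -4) - 113) = -93*((-25/3 + 4/12) - 113) = -93*((-25/3 + 4*(1/12)) - 113) = -93*((-25/3 + ⅓) - 113) = -93*(-8 - 113) = -93*(-121) = 11253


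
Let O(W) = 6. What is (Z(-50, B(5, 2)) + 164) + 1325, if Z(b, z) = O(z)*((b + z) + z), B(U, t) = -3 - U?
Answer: 1093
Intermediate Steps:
Z(b, z) = 6*b + 12*z (Z(b, z) = 6*((b + z) + z) = 6*(b + 2*z) = 6*b + 12*z)
(Z(-50, B(5, 2)) + 164) + 1325 = ((6*(-50) + 12*(-3 - 1*5)) + 164) + 1325 = ((-300 + 12*(-3 - 5)) + 164) + 1325 = ((-300 + 12*(-8)) + 164) + 1325 = ((-300 - 96) + 164) + 1325 = (-396 + 164) + 1325 = -232 + 1325 = 1093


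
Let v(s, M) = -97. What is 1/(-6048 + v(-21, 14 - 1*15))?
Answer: -1/6145 ≈ -0.00016273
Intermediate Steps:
1/(-6048 + v(-21, 14 - 1*15)) = 1/(-6048 - 97) = 1/(-6145) = -1/6145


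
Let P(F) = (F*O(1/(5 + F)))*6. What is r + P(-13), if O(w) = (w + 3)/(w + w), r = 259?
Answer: 1156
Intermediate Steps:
O(w) = (3 + w)/(2*w) (O(w) = (3 + w)/((2*w)) = (3 + w)*(1/(2*w)) = (3 + w)/(2*w))
P(F) = 3*F*(3 + 1/(5 + F))*(5 + F) (P(F) = (F*((3 + 1/(5 + F))/(2*(1/(5 + F)))))*6 = (F*((5 + F)*(3 + 1/(5 + F))/2))*6 = (F*((3 + 1/(5 + F))*(5 + F)/2))*6 = (F*(3 + 1/(5 + F))*(5 + F)/2)*6 = 3*F*(3 + 1/(5 + F))*(5 + F))
r + P(-13) = 259 + 3*(-13)*(16 + 3*(-13)) = 259 + 3*(-13)*(16 - 39) = 259 + 3*(-13)*(-23) = 259 + 897 = 1156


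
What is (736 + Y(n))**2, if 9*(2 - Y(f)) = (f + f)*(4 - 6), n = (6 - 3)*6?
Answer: 556516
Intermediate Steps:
n = 18 (n = 3*6 = 18)
Y(f) = 2 + 4*f/9 (Y(f) = 2 - (f + f)*(4 - 6)/9 = 2 - 2*f*(-2)/9 = 2 - (-4)*f/9 = 2 + 4*f/9)
(736 + Y(n))**2 = (736 + (2 + (4/9)*18))**2 = (736 + (2 + 8))**2 = (736 + 10)**2 = 746**2 = 556516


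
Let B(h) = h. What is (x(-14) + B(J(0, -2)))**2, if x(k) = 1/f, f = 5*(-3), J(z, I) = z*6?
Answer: 1/225 ≈ 0.0044444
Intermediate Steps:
J(z, I) = 6*z
f = -15
x(k) = -1/15 (x(k) = 1/(-15) = -1/15)
(x(-14) + B(J(0, -2)))**2 = (-1/15 + 6*0)**2 = (-1/15 + 0)**2 = (-1/15)**2 = 1/225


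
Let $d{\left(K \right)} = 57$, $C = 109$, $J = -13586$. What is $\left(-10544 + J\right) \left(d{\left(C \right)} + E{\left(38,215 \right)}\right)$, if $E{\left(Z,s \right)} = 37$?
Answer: $-2268220$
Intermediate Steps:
$\left(-10544 + J\right) \left(d{\left(C \right)} + E{\left(38,215 \right)}\right) = \left(-10544 - 13586\right) \left(57 + 37\right) = \left(-24130\right) 94 = -2268220$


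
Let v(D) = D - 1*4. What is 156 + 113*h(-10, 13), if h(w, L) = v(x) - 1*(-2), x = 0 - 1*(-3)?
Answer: 269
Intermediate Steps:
x = 3 (x = 0 + 3 = 3)
v(D) = -4 + D (v(D) = D - 4 = -4 + D)
h(w, L) = 1 (h(w, L) = (-4 + 3) - 1*(-2) = -1 + 2 = 1)
156 + 113*h(-10, 13) = 156 + 113*1 = 156 + 113 = 269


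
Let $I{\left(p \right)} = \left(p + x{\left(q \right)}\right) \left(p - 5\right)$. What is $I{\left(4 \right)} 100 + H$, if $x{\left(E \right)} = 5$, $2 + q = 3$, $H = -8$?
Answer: $-908$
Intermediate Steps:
$q = 1$ ($q = -2 + 3 = 1$)
$I{\left(p \right)} = \left(-5 + p\right) \left(5 + p\right)$ ($I{\left(p \right)} = \left(p + 5\right) \left(p - 5\right) = \left(5 + p\right) \left(-5 + p\right) = \left(-5 + p\right) \left(5 + p\right)$)
$I{\left(4 \right)} 100 + H = \left(-25 + 4^{2}\right) 100 - 8 = \left(-25 + 16\right) 100 - 8 = \left(-9\right) 100 - 8 = -900 - 8 = -908$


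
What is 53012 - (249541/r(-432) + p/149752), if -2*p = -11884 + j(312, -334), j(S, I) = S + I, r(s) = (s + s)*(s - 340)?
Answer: 661887967033717/12485722752 ≈ 53012.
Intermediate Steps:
r(s) = 2*s*(-340 + s) (r(s) = (2*s)*(-340 + s) = 2*s*(-340 + s))
j(S, I) = I + S
p = 5953 (p = -(-11884 + (-334 + 312))/2 = -(-11884 - 22)/2 = -½*(-11906) = 5953)
53012 - (249541/r(-432) + p/149752) = 53012 - (249541/((2*(-432)*(-340 - 432))) + 5953/149752) = 53012 - (249541/((2*(-432)*(-772))) + 5953*(1/149752)) = 53012 - (249541/667008 + 5953/149752) = 53012 - 1*5167495307/12485722752 = 53012 - 5167495307/12485722752 = 661887967033717/12485722752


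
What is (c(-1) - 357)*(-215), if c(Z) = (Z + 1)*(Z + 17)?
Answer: 76755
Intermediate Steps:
c(Z) = (1 + Z)*(17 + Z)
(c(-1) - 357)*(-215) = ((17 + (-1)² + 18*(-1)) - 357)*(-215) = ((17 + 1 - 18) - 357)*(-215) = (0 - 357)*(-215) = -357*(-215) = 76755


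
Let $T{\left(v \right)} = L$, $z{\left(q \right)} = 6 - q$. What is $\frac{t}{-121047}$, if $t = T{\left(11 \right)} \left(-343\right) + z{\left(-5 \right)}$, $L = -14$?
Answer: $- \frac{4813}{121047} \approx -0.039761$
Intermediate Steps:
$T{\left(v \right)} = -14$
$t = 4813$ ($t = \left(-14\right) \left(-343\right) + \left(6 - -5\right) = 4802 + \left(6 + 5\right) = 4802 + 11 = 4813$)
$\frac{t}{-121047} = \frac{4813}{-121047} = 4813 \left(- \frac{1}{121047}\right) = - \frac{4813}{121047}$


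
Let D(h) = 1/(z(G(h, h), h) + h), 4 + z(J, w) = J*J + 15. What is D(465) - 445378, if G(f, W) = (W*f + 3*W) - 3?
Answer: -21091836834589369/47357159165 ≈ -4.4538e+5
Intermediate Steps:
G(f, W) = -3 + 3*W + W*f (G(f, W) = (3*W + W*f) - 3 = -3 + 3*W + W*f)
z(J, w) = 11 + J² (z(J, w) = -4 + (J*J + 15) = -4 + (J² + 15) = -4 + (15 + J²) = 11 + J²)
D(h) = 1/(11 + h + (-3 + h² + 3*h)²) (D(h) = 1/((11 + (-3 + 3*h + h*h)²) + h) = 1/((11 + (-3 + 3*h + h²)²) + h) = 1/((11 + (-3 + h² + 3*h)²) + h) = 1/(11 + h + (-3 + h² + 3*h)²))
D(465) - 445378 = 1/(11 + 465 + (-3 + 465² + 3*465)²) - 445378 = 1/(11 + 465 + (-3 + 216225 + 1395)²) - 445378 = 1/(11 + 465 + 217617²) - 445378 = 1/(11 + 465 + 47357158689) - 445378 = 1/47357159165 - 445378 = -21091836834589369/47357159165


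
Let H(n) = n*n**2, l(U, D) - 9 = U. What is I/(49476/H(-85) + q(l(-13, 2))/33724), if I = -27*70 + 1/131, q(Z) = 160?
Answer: 1281938563283375/51426297436 ≈ 24928.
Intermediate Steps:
l(U, D) = 9 + U
H(n) = n**3
I = -247589/131 (I = -1890 + 1/131 = -247589/131 ≈ -1890.0)
I/(49476/H(-85) + q(l(-13, 2))/33724) = -247589/(131*(49476/((-85)**3) + 160/33724)) = -247589/(131*(49476/(-614125) + 160*(1/33724))) = -247589/(131*(49476*(-1/614125) + 40/8431)) = -247589/(131*(-49476/614125 + 40/8431)) = -247589/(131*(-392567156/5177687875)) = -247589/131*(-5177687875/392567156) = 1281938563283375/51426297436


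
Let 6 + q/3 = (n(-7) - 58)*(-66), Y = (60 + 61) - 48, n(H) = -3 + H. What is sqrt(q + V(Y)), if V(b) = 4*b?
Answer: sqrt(13738) ≈ 117.21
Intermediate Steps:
Y = 73 (Y = 121 - 48 = 73)
q = 13446 (q = -18 + 3*(((-3 - 7) - 58)*(-66)) = -18 + 3*((-10 - 58)*(-66)) = -18 + 3*(-68*(-66)) = -18 + 3*4488 = -18 + 13464 = 13446)
sqrt(q + V(Y)) = sqrt(13446 + 4*73) = sqrt(13446 + 292) = sqrt(13738)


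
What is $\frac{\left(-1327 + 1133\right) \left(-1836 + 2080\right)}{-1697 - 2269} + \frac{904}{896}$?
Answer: $\frac{2874895}{222096} \approx 12.944$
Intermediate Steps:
$\frac{\left(-1327 + 1133\right) \left(-1836 + 2080\right)}{-1697 - 2269} + \frac{904}{896} = \frac{\left(-194\right) 244}{-1697 - 2269} + 904 \cdot \frac{1}{896} = - \frac{47336}{-3966} + \frac{113}{112} = \left(-47336\right) \left(- \frac{1}{3966}\right) + \frac{113}{112} = \frac{23668}{1983} + \frac{113}{112} = \frac{2874895}{222096}$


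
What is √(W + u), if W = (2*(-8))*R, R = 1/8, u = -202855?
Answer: I*√202857 ≈ 450.4*I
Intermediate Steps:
R = ⅛ ≈ 0.12500
W = -2 (W = (2*(-8))*(⅛) = -16*⅛ = -2)
√(W + u) = √(-2 - 202855) = √(-202857) = I*√202857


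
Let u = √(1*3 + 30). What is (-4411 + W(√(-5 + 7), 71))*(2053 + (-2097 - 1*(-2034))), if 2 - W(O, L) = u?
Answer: -8773910 - 1990*√33 ≈ -8.7853e+6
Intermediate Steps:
u = √33 (u = √(3 + 30) = √33 ≈ 5.7446)
W(O, L) = 2 - √33
(-4411 + W(√(-5 + 7), 71))*(2053 + (-2097 - 1*(-2034))) = (-4411 + (2 - √33))*(2053 + (-2097 - 1*(-2034))) = (-4409 - √33)*(2053 + (-2097 + 2034)) = (-4409 - √33)*(2053 - 63) = (-4409 - √33)*1990 = -8773910 - 1990*√33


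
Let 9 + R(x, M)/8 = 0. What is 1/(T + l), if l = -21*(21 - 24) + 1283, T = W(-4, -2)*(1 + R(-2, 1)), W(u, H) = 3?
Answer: 1/1133 ≈ 0.00088261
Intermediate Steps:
R(x, M) = -72 (R(x, M) = -72 + 8*0 = -72 + 0 = -72)
T = -213 (T = 3*(1 - 72) = 3*(-71) = -213)
l = 1346 (l = -21*(-3) + 1283 = 63 + 1283 = 1346)
1/(T + l) = 1/(-213 + 1346) = 1/1133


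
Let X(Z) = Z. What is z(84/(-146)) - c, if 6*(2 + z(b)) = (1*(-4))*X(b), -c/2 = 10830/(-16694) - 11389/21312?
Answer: -25859782375/6493031136 ≈ -3.9827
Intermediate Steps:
c = 210468463/88945632 (c = -2*(10830/(-16694) - 11389/21312) = -2*(10830*(-1/16694) - 11389*1/21312) = -2*(-5415/8347 - 11389/21312) = -2*(-210468463/177891264) = 210468463/88945632 ≈ 2.3663)
z(b) = -2 - 2*b/3 (z(b) = -2 + ((1*(-4))*b)/6 = -2 + (-4*b)/6 = -2 - 2*b/3)
z(84/(-146)) - c = (-2 - 56/(-146)) - 1*210468463/88945632 = (-2 - 56*(-1)/146) - 210468463/88945632 = (-2 - ⅔*(-42/73)) - 210468463/88945632 = (-2 + 28/73) - 210468463/88945632 = -118/73 - 210468463/88945632 = -25859782375/6493031136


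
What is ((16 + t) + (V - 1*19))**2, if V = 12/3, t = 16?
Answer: 289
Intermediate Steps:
V = 4 (V = 12*(1/3) = 4)
((16 + t) + (V - 1*19))**2 = ((16 + 16) + (4 - 1*19))**2 = (32 + (4 - 19))**2 = (32 - 15)**2 = 17**2 = 289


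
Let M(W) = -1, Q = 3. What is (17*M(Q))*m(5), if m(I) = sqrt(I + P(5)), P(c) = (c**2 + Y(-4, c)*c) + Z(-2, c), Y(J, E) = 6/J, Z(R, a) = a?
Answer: -17*sqrt(110)/2 ≈ -89.149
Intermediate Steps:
P(c) = c**2 - c/2 (P(c) = (c**2 + (6/(-4))*c) + c = (c**2 + (6*(-1/4))*c) + c = (c**2 - 3*c/2) + c = c**2 - c/2)
m(I) = sqrt(45/2 + I) (m(I) = sqrt(I + 5*(-1/2 + 5)) = sqrt(I + 5*(9/2)) = sqrt(I + 45/2) = sqrt(45/2 + I))
(17*M(Q))*m(5) = (17*(-1))*(sqrt(90 + 4*5)/2) = -17*sqrt(90 + 20)/2 = -17*sqrt(110)/2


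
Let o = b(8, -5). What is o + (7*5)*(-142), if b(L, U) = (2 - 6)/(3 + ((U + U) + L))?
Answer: -4974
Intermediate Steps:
b(L, U) = -4/(3 + L + 2*U) (b(L, U) = -4/(3 + (2*U + L)) = -4/(3 + (L + 2*U)) = -4/(3 + L + 2*U))
o = -4 (o = -4/(3 + 8 + 2*(-5)) = -4/(3 + 8 - 10) = -4/1 = -4*1 = -4)
o + (7*5)*(-142) = -4 + (7*5)*(-142) = -4 + 35*(-142) = -4 - 4970 = -4974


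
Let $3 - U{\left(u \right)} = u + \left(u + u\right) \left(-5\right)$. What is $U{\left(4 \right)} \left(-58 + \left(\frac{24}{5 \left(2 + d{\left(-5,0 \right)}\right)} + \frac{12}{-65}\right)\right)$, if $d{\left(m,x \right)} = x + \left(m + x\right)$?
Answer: $- \frac{11658}{5} \approx -2331.6$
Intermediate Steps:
$d{\left(m,x \right)} = m + 2 x$
$U{\left(u \right)} = 3 + 9 u$ ($U{\left(u \right)} = 3 - \left(u + \left(u + u\right) \left(-5\right)\right) = 3 - \left(u + 2 u \left(-5\right)\right) = 3 - \left(u - 10 u\right) = 3 - - 9 u = 3 + 9 u$)
$U{\left(4 \right)} \left(-58 + \left(\frac{24}{5 \left(2 + d{\left(-5,0 \right)}\right)} + \frac{12}{-65}\right)\right) = \left(3 + 9 \cdot 4\right) \left(-58 + \left(\frac{24}{5 \left(2 + \left(-5 + 2 \cdot 0\right)\right)} + \frac{12}{-65}\right)\right) = \left(3 + 36\right) \left(-58 + \left(\frac{24}{5 \left(2 + \left(-5 + 0\right)\right)} + 12 \left(- \frac{1}{65}\right)\right)\right) = 39 \left(-58 + \left(\frac{24}{5 \left(2 - 5\right)} - \frac{12}{65}\right)\right) = 39 \left(-58 + \left(\frac{24}{5 \left(-3\right)} - \frac{12}{65}\right)\right) = 39 \left(-58 + \left(\frac{24}{-15} - \frac{12}{65}\right)\right) = 39 \left(-58 + \left(24 \left(- \frac{1}{15}\right) - \frac{12}{65}\right)\right) = 39 \left(-58 - \frac{116}{65}\right) = 39 \left(- \frac{3886}{65}\right) = - \frac{11658}{5}$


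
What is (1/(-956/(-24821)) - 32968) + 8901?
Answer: -22983231/956 ≈ -24041.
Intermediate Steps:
(1/(-956/(-24821)) - 32968) + 8901 = (1/(-956*(-1/24821)) - 32968) + 8901 = (1/(956/24821) - 32968) + 8901 = (24821/956 - 32968) + 8901 = -31492587/956 + 8901 = -22983231/956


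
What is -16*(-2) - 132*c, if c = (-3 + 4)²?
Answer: -100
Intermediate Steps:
c = 1 (c = 1² = 1)
-16*(-2) - 132*c = -16*(-2) - 132*1 = 32 - 132 = -100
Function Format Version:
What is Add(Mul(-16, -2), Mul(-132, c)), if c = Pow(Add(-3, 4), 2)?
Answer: -100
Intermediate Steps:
c = 1 (c = Pow(1, 2) = 1)
Add(Mul(-16, -2), Mul(-132, c)) = Add(Mul(-16, -2), Mul(-132, 1)) = Add(32, -132) = -100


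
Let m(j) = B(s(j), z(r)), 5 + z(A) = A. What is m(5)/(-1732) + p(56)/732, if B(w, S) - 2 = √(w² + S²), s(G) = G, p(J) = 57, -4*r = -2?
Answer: 8105/105652 - √181/3464 ≈ 0.072830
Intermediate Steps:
r = ½ (r = -¼*(-2) = ½ ≈ 0.50000)
z(A) = -5 + A
B(w, S) = 2 + √(S² + w²) (B(w, S) = 2 + √(w² + S²) = 2 + √(S² + w²))
m(j) = 2 + √(81/4 + j²) (m(j) = 2 + √((-5 + ½)² + j²) = 2 + √((-9/2)² + j²) = 2 + √(81/4 + j²))
m(5)/(-1732) + p(56)/732 = (2 + √(81 + 4*5²)/2)/(-1732) + 57/732 = (2 + √(81 + 4*25)/2)*(-1/1732) + 57*(1/732) = (2 + √(81 + 100)/2)*(-1/1732) + 19/244 = (2 + √181/2)*(-1/1732) + 19/244 = (-1/866 - √181/3464) + 19/244 = 8105/105652 - √181/3464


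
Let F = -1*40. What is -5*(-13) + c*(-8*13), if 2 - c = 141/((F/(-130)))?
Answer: 47515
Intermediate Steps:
F = -40
c = -1825/4 (c = 2 - 141/((-40/(-130))) = 2 - 141/((-40*(-1/130))) = 2 - 141/4/13 = 2 - 141*13/4 = 2 - 1*1833/4 = 2 - 1833/4 = -1825/4 ≈ -456.25)
-5*(-13) + c*(-8*13) = -5*(-13) - (-3650)*13 = 65 - 1825/4*(-104) = 65 + 47450 = 47515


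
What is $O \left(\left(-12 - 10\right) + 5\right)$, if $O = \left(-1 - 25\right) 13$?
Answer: $5746$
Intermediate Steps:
$O = -338$ ($O = \left(-26\right) 13 = -338$)
$O \left(\left(-12 - 10\right) + 5\right) = - 338 \left(\left(-12 - 10\right) + 5\right) = - 338 \left(-22 + 5\right) = \left(-338\right) \left(-17\right) = 5746$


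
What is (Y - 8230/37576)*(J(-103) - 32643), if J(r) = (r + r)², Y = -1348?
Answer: -35437144261/2684 ≈ -1.3203e+7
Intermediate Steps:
J(r) = 4*r² (J(r) = (2*r)² = 4*r²)
(Y - 8230/37576)*(J(-103) - 32643) = (-1348 - 8230/37576)*(4*(-103)² - 32643) = (-1348 - 8230*1/37576)*(4*10609 - 32643) = (-1348 - 4115/18788)*(42436 - 32643) = -25330339/18788*9793 = -35437144261/2684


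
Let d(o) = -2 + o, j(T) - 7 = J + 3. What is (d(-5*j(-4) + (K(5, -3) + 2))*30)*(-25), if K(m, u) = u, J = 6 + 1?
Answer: 66000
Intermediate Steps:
J = 7
j(T) = 17 (j(T) = 7 + (7 + 3) = 7 + 10 = 17)
(d(-5*j(-4) + (K(5, -3) + 2))*30)*(-25) = ((-2 + (-5*17 + (-3 + 2)))*30)*(-25) = ((-2 + (-85 - 1))*30)*(-25) = ((-2 - 86)*30)*(-25) = -88*30*(-25) = -2640*(-25) = 66000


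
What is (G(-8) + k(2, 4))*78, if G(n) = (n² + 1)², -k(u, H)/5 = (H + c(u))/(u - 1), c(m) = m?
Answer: 327210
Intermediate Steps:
k(u, H) = -5*(H + u)/(-1 + u) (k(u, H) = -5*(H + u)/(u - 1) = -5*(H + u)/(-1 + u))
G(n) = (1 + n²)²
(G(-8) + k(2, 4))*78 = ((1 + (-8)²)² + 5*(-1*4 - 1*2)/(-1 + 2))*78 = ((1 + 64)² + 5*(-4 - 2)/1)*78 = (65² + 5*1*(-6))*78 = (4225 - 30)*78 = 4195*78 = 327210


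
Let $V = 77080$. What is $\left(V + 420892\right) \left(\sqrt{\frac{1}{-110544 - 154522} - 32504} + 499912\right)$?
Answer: $248942178464 + \frac{746958 i \sqrt{253747836863610}}{132533} \approx 2.4894 \cdot 10^{11} + 8.9779 \cdot 10^{7} i$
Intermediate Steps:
$\left(V + 420892\right) \left(\sqrt{\frac{1}{-110544 - 154522} - 32504} + 499912\right) = \left(77080 + 420892\right) \left(\sqrt{\frac{1}{-110544 - 154522} - 32504} + 499912\right) = 497972 \left(\sqrt{\frac{1}{-265066} - 32504} + 499912\right) = 497972 \left(\sqrt{- \frac{1}{265066} - 32504} + 499912\right) = 497972 \left(\sqrt{- \frac{8615705265}{265066}} + 499912\right) = 497972 \left(\frac{3 i \sqrt{253747836863610}}{265066} + 499912\right) = 497972 \left(499912 + \frac{3 i \sqrt{253747836863610}}{265066}\right) = 248942178464 + \frac{746958 i \sqrt{253747836863610}}{132533}$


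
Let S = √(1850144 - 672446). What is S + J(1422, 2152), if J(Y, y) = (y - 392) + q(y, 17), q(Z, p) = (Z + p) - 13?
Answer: 3916 + √1177698 ≈ 5001.2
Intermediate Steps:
S = √1177698 ≈ 1085.2
q(Z, p) = -13 + Z + p
J(Y, y) = -388 + 2*y (J(Y, y) = (y - 392) + (-13 + y + 17) = (-392 + y) + (4 + y) = -388 + 2*y)
S + J(1422, 2152) = √1177698 + (-388 + 2*2152) = √1177698 + (-388 + 4304) = √1177698 + 3916 = 3916 + √1177698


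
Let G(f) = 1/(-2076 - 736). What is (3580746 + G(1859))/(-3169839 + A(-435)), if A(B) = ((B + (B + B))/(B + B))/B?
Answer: -1460013373895/1292470155266 ≈ -1.1296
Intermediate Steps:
G(f) = -1/2812 (G(f) = 1/(-2812) = -1/2812)
A(B) = 3/(2*B) (A(B) = ((B + 2*B)/((2*B)))/B = ((3*B)*(1/(2*B)))/B = 3/(2*B))
(3580746 + G(1859))/(-3169839 + A(-435)) = (3580746 - 1/2812)/(-3169839 + (3/2)/(-435)) = 10069057751/(2812*(-3169839 + (3/2)*(-1/435))) = 10069057751/(2812*(-3169839 - 1/290)) = 10069057751/(2812*(-919253311/290)) = (10069057751/2812)*(-290/919253311) = -1460013373895/1292470155266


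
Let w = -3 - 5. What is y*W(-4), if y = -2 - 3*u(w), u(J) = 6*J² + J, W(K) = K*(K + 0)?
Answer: -18080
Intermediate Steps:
W(K) = K² (W(K) = K*K = K²)
w = -8
u(J) = J + 6*J²
y = -1130 (y = -2 - (-24)*(1 + 6*(-8)) = -2 - (-24)*(1 - 48) = -2 - (-24)*(-47) = -2 - 3*376 = -2 - 1128 = -1130)
y*W(-4) = -1130*(-4)² = -1130*16 = -18080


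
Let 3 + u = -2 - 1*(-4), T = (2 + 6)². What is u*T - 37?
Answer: -101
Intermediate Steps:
T = 64 (T = 8² = 64)
u = -1 (u = -3 + (-2 - 1*(-4)) = -3 + (-2 + 4) = -3 + 2 = -1)
u*T - 37 = -1*64 - 37 = -64 - 37 = -101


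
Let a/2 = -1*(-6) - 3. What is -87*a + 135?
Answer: -387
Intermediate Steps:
a = 6 (a = 2*(-1*(-6) - 3) = 2*(6 - 3) = 2*3 = 6)
-87*a + 135 = -87*6 + 135 = -522 + 135 = -387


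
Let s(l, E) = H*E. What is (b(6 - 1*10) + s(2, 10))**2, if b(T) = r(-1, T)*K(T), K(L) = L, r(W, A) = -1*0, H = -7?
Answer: 4900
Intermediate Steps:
r(W, A) = 0
s(l, E) = -7*E
b(T) = 0 (b(T) = 0*T = 0)
(b(6 - 1*10) + s(2, 10))**2 = (0 - 7*10)**2 = (0 - 70)**2 = (-70)**2 = 4900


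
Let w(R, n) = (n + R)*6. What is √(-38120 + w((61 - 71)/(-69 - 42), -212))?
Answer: 2*I*√13481727/37 ≈ 198.47*I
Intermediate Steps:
w(R, n) = 6*R + 6*n (w(R, n) = (R + n)*6 = 6*R + 6*n)
√(-38120 + w((61 - 71)/(-69 - 42), -212)) = √(-38120 + (6*((61 - 71)/(-69 - 42)) + 6*(-212))) = √(-38120 + (6*(-10/(-111)) - 1272)) = √(-38120 + (6*(-10*(-1/111)) - 1272)) = √(-38120 + (6*(10/111) - 1272)) = √(-38120 + (20/37 - 1272)) = √(-38120 - 47044/37) = √(-1457484/37) = 2*I*√13481727/37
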